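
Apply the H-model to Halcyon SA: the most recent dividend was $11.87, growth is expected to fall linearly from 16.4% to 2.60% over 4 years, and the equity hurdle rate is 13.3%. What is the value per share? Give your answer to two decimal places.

$144.44

H-model: P₀ = D₀[(1+g_L) + H(g_S−g_L)]/(r−g_L), with H = 4/2 = 2.
P₀ = 11.87 × [(1+0.026) + 2×(0.164−0.026)] / (0.133−0.026)
   = 11.87 × 1.3020 / 0.107 = 144.4368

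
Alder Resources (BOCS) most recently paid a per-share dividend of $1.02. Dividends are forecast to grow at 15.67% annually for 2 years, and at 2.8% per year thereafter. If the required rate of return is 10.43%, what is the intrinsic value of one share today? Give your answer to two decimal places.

$17.27

Two-stage DDM. Project D₁…D_2 at 0.1567, terminal growth 0.028, discount at r = 0.1043.
D_1 = 1.1798
D_2 = 1.3647
Terminal value at t=2: TV = D_3/(r−g) = 1.4029/(0.1043−0.028) = 18.3870
P₀ = 1.1798/(1+0.1043)^1 + 1.3647/(1+0.1043)^2 + 18.3870/(1+0.1043)^2 = 17.2652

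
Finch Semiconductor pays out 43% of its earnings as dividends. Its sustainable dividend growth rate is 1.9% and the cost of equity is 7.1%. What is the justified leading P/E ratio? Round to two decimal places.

Justified leading P/E = b/(r−g) = 0.43/(0.071−0.019) = 8.2692

8.27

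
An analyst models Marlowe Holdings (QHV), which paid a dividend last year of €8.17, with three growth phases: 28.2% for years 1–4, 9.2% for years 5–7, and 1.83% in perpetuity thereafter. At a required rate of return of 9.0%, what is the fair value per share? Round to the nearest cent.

Three-stage DDM. Project D₁…D_7; terminal Gordon value at t=7 with g = 0.0183; discount at r = 0.09.
D_1 = 10.4739
D_2 = 13.4276
D_3 = 17.2142
D_4 = 22.0686
D_5 = 24.0989
D_6 = 26.3160
D_7 = 28.7370
TV_7 = 29.2629/(0.09−0.0183) = 408.1301
P₀ = Σ Dₜ/(1+r)ᵗ + TV_7/(1+r)^7 = 320.1726

€320.17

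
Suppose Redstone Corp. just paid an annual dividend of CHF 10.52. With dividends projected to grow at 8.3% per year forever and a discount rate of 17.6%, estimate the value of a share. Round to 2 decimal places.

Gordon growth model: P₀ = D₁/(r − g). D₁ = 10.52 × (1 + 0.083) = 11.3932.
P₀ = 11.3932 / (0.176 − 0.083) = 11.3932 / 0.093 = 122.5071

CHF 122.51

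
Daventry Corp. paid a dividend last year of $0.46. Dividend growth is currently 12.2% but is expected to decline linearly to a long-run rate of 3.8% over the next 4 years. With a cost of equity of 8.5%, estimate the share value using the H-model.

H-model: P₀ = D₀[(1+g_L) + H(g_S−g_L)]/(r−g_L), with H = 4/2 = 2.
P₀ = 0.46 × [(1+0.038) + 2×(0.122−0.038)] / (0.085−0.038)
   = 0.46 × 1.2060 / 0.047 = 11.8034

$11.80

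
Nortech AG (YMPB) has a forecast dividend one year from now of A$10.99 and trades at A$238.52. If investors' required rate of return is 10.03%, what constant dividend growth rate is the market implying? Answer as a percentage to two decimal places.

5.42%

From P₀ = D₁/(r − g), the implied growth is g = r − D₁/P₀.
g = 0.1003 − 10.99/238.52 = 0.1003 − 0.04608 = 0.05422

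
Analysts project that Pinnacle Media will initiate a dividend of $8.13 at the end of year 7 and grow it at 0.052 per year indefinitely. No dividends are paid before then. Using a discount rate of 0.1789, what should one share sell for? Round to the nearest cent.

Deferred-dividend DDM. At t=6 the remaining stream is a growing perpetuity with first payment D_7 = 8.13.
V_6 = D_7/(r−g) = 8.13/(0.1789−0.052) = 64.0662
P₀ = V_6/(1+r)^6 = 64.0662/(1+0.1789)^6 = 23.8653

$23.87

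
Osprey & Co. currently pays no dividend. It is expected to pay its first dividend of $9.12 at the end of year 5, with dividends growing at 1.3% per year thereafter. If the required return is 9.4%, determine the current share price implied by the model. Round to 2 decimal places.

$78.60

Deferred-dividend DDM. At t=4 the remaining stream is a growing perpetuity with first payment D_5 = 9.12.
V_4 = D_5/(r−g) = 9.12/(0.094−0.013) = 112.5926
P₀ = V_4/(1+r)^4 = 112.5926/(1+0.094)^4 = 78.6033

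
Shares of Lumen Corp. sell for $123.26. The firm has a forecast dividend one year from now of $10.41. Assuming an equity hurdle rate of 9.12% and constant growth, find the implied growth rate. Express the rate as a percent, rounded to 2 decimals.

From P₀ = D₁/(r − g), the implied growth is g = r − D₁/P₀.
g = 0.0912 − 10.41/123.26 = 0.0912 − 0.08446 = 0.00674

0.67%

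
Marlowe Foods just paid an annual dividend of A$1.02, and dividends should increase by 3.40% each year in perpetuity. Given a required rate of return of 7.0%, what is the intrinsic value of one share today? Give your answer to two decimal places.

A$29.30

Gordon growth model: P₀ = D₁/(r − g). D₁ = 1.02 × (1 + 0.034) = 1.0547.
P₀ = 1.0547 / (0.07 − 0.034) = 1.0547 / 0.036 = 29.2967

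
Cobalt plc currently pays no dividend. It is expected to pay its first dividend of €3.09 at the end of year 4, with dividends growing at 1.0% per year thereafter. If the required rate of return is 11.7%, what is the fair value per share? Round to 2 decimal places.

€20.72

Deferred-dividend DDM. At t=3 the remaining stream is a growing perpetuity with first payment D_4 = 3.09.
V_3 = D_4/(r−g) = 3.09/(0.117−0.01) = 28.8785
P₀ = V_3/(1+r)^3 = 28.8785/(1+0.117)^3 = 20.7212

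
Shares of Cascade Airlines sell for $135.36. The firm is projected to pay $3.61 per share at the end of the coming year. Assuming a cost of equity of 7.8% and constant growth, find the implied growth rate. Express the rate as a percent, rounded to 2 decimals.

5.13%

From P₀ = D₁/(r − g), the implied growth is g = r − D₁/P₀.
g = 0.078 − 3.61/135.36 = 0.078 − 0.02667 = 0.05133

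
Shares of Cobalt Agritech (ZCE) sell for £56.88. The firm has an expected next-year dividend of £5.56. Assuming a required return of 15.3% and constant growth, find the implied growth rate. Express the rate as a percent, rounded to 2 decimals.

5.53%

From P₀ = D₁/(r − g), the implied growth is g = r − D₁/P₀.
g = 0.153 − 5.56/56.88 = 0.153 − 0.09775 = 0.05525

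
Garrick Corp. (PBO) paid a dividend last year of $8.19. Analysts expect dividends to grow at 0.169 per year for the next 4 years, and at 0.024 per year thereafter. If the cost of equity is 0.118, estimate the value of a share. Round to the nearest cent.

$143.32

Two-stage DDM. Project D₁…D_4 at 0.169, terminal growth 0.024, discount at r = 0.118.
D_1 = 9.5741
D_2 = 11.1921
D_3 = 13.0836
D_4 = 15.2947
Terminal value at t=4: TV = D_5/(r−g) = 15.6618/(0.118−0.024) = 166.6150
P₀ = 9.5741/(1+0.118)^1 + 11.1921/(1+0.118)^2 + 13.0836/(1+0.118)^3 + 15.2947/(1+0.118)^4 + 166.6150/(1+0.118)^4 = 143.3170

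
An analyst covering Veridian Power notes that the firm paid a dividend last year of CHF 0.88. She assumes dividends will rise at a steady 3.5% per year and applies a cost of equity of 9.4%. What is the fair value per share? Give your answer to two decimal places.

CHF 15.44

Gordon growth model: P₀ = D₁/(r − g). D₁ = 0.88 × (1 + 0.035) = 0.9108.
P₀ = 0.9108 / (0.094 − 0.035) = 0.9108 / 0.059 = 15.4373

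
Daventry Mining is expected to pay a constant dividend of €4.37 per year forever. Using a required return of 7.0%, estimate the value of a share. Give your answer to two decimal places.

Zero-growth DDM (perpetuity): P₀ = D/r = 4.37 / 0.07 = 62.4286

€62.43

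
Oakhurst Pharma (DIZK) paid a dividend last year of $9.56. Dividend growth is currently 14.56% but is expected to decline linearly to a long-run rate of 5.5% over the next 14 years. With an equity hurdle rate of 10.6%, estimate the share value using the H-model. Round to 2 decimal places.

$316.64

H-model: P₀ = D₀[(1+g_L) + H(g_S−g_L)]/(r−g_L), with H = 14/2 = 7.
P₀ = 9.56 × [(1+0.055) + 7×(0.1456−0.055)] / (0.106−0.055)
   = 9.56 × 1.6892 / 0.051 = 316.6422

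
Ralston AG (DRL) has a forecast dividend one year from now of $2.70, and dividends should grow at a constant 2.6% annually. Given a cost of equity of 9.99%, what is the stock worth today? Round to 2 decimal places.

Gordon growth model: P₀ = D₁/(r − g), with D₁ = 2.70 given directly.
P₀ = 2.7000 / (0.0999 − 0.026) = 2.7000 / 0.0739 = 36.5359

$36.54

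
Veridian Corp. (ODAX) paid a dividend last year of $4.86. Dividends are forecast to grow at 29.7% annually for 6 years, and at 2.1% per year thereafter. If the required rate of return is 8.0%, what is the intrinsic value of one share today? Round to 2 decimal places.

$310.39

Two-stage DDM. Project D₁…D_6 at 0.297, terminal growth 0.021, discount at r = 0.08.
D_1 = 6.3034
D_2 = 8.1755
D_3 = 10.6037
D_4 = 13.7530
D_5 = 17.8376
D_6 = 23.1354
Terminal value at t=6: TV = D_7/(r−g) = 23.6212/(0.08−0.021) = 400.3592
P₀ = 6.3034/(1+0.08)^1 + 8.1755/(1+0.08)^2 + 10.6037/(1+0.08)^3 + 13.7530/(1+0.08)^4 + 17.8376/(1+0.08)^5 + 23.1354/(1+0.08)^6 + 400.3592/(1+0.08)^6 = 310.3855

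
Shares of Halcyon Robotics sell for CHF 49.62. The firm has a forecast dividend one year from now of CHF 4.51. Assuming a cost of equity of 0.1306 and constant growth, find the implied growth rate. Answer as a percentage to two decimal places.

From P₀ = D₁/(r − g), the implied growth is g = r − D₁/P₀.
g = 0.1306 − 4.51/49.62 = 0.1306 − 0.09089 = 0.03971

3.97%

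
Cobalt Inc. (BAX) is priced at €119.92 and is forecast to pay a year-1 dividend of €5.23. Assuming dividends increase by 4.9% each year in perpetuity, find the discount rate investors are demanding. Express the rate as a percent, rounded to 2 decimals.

Rearranging the constant-growth DDM: r = D₁/P₀ + g.
r = 5.2300 / 119.92 + 0.049 = 0.04361 + 0.049 = 0.09261

9.26%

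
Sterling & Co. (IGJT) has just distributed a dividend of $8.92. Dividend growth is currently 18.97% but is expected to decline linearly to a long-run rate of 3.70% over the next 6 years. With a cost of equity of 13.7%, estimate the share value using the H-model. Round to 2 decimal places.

H-model: P₀ = D₀[(1+g_L) + H(g_S−g_L)]/(r−g_L), with H = 6/2 = 3.
P₀ = 8.92 × [(1+0.037) + 3×(0.1897−0.037)] / (0.137−0.037)
   = 8.92 × 1.4951 / 0.1 = 133.3629

$133.36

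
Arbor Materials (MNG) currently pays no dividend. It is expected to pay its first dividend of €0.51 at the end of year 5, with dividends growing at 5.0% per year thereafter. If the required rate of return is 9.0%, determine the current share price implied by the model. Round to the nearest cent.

€9.03

Deferred-dividend DDM. At t=4 the remaining stream is a growing perpetuity with first payment D_5 = 0.51.
V_4 = D_5/(r−g) = 0.51/(0.09−0.05) = 12.7500
P₀ = V_4/(1+r)^4 = 12.7500/(1+0.09)^4 = 9.0324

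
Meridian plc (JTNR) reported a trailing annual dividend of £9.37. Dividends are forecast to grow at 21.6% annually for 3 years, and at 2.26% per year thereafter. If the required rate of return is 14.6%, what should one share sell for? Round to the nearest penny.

£124.45

Two-stage DDM. Project D₁…D_3 at 0.216, terminal growth 0.0226, discount at r = 0.146.
D_1 = 11.3939
D_2 = 13.8550
D_3 = 16.8477
Terminal value at t=3: TV = D_4/(r−g) = 17.2284/(0.146−0.0226) = 139.6146
P₀ = 11.3939/(1+0.146)^1 + 13.8550/(1+0.146)^2 + 16.8477/(1+0.146)^3 + 139.6146/(1+0.146)^3 = 124.4495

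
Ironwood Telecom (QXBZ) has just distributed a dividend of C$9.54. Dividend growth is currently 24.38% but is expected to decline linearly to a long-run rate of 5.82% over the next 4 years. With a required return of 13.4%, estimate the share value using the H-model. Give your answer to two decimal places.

H-model: P₀ = D₀[(1+g_L) + H(g_S−g_L)]/(r−g_L), with H = 4/2 = 2.
P₀ = 9.54 × [(1+0.0582) + 2×(0.2438−0.0582)] / (0.134−0.0582)
   = 9.54 × 1.4294 / 0.0758 = 179.9007

C$179.90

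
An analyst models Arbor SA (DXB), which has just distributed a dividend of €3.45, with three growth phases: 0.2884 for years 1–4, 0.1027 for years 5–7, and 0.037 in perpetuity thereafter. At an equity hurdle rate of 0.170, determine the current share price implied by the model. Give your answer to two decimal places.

Three-stage DDM. Project D₁…D_7; terminal Gordon value at t=7 with g = 0.037; discount at r = 0.17.
D_1 = 4.4450
D_2 = 5.7269
D_3 = 7.3786
D_4 = 9.5065
D_5 = 10.4828
D_6 = 11.5594
D_7 = 12.7466
TV_7 = 13.2182/(0.17−0.037) = 99.3851
P₀ = Σ Dₜ/(1+r)ᵗ + TV_7/(1+r)^7 = 64.3122

€64.31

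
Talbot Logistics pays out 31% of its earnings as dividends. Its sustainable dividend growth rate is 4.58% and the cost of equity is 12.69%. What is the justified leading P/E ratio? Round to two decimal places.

3.82

Justified leading P/E = b/(r−g) = 0.31/(0.1269−0.0458) = 3.8224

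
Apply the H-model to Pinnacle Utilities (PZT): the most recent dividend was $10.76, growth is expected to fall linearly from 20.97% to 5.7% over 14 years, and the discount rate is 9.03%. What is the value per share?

$686.93

H-model: P₀ = D₀[(1+g_L) + H(g_S−g_L)]/(r−g_L), with H = 14/2 = 7.
P₀ = 10.76 × [(1+0.057) + 7×(0.2097−0.057)] / (0.0903−0.057)
   = 10.76 × 2.1259 / 0.0333 = 686.9274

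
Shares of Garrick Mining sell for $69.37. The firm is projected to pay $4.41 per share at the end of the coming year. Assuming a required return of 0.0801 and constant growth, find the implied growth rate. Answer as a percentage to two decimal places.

From P₀ = D₁/(r − g), the implied growth is g = r − D₁/P₀.
g = 0.0801 − 4.41/69.37 = 0.0801 − 0.06357 = 0.01653

1.65%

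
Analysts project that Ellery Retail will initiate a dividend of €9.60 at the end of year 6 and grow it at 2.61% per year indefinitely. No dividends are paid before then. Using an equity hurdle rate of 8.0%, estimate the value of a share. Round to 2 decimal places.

€121.22

Deferred-dividend DDM. At t=5 the remaining stream is a growing perpetuity with first payment D_6 = 9.60.
V_5 = D_6/(r−g) = 9.60/(0.08−0.0261) = 178.1076
P₀ = V_5/(1+r)^5 = 178.1076/(1+0.08)^5 = 121.2170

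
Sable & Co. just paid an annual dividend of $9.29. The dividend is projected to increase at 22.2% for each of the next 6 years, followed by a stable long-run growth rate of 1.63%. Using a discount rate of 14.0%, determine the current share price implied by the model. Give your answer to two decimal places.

Two-stage DDM. Project D₁…D_6 at 0.222, terminal growth 0.0163, discount at r = 0.14.
D_1 = 11.3524
D_2 = 13.8726
D_3 = 16.9523
D_4 = 20.7157
D_5 = 25.3146
D_6 = 30.9345
Terminal value at t=6: TV = D_7/(r−g) = 31.4387/(0.14−0.0163) = 254.1530
P₀ = 11.3524/(1+0.14)^1 + 13.8726/(1+0.14)^2 + 16.9523/(1+0.14)^3 + 20.7157/(1+0.14)^4 + 25.3146/(1+0.14)^5 + 30.9345/(1+0.14)^6 + 254.1530/(1+0.14)^6 = 187.3701

$187.37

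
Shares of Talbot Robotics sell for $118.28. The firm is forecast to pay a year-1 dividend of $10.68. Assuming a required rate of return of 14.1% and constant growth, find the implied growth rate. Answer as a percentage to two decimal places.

5.07%

From P₀ = D₁/(r − g), the implied growth is g = r − D₁/P₀.
g = 0.141 − 10.68/118.28 = 0.141 − 0.09029 = 0.05071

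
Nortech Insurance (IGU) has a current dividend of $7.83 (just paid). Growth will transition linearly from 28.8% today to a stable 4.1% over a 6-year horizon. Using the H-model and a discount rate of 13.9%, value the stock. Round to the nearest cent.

H-model: P₀ = D₀[(1+g_L) + H(g_S−g_L)]/(r−g_L), with H = 6/2 = 3.
P₀ = 7.83 × [(1+0.041) + 3×(0.288−0.041)] / (0.139−0.041)
   = 7.83 × 1.7820 / 0.098 = 142.3782

$142.38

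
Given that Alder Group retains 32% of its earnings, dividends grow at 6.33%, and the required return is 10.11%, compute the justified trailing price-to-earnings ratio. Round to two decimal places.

19.13

Payout ratio b = 1 − 0.32 = 0.68.
Justified trailing P/E = b(1+g)/(r−g) = 0.68×(1+0.0633)/(0.1011−0.0633) = 19.1281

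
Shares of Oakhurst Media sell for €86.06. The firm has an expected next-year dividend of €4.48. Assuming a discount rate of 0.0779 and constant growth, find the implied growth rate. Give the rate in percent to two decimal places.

2.58%

From P₀ = D₁/(r − g), the implied growth is g = r − D₁/P₀.
g = 0.0779 − 4.48/86.06 = 0.0779 − 0.05206 = 0.02584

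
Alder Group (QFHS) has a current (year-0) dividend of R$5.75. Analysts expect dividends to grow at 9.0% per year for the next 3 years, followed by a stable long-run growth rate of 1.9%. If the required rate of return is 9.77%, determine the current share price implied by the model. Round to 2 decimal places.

R$89.90

Two-stage DDM. Project D₁…D_3 at 0.09, terminal growth 0.019, discount at r = 0.0977.
D_1 = 6.2675
D_2 = 6.8316
D_3 = 7.4464
Terminal value at t=3: TV = D_4/(r−g) = 7.5879/(0.0977−0.019) = 96.4155
P₀ = 6.2675/(1+0.0977)^1 + 6.8316/(1+0.0977)^2 + 7.4464/(1+0.0977)^3 + 96.4155/(1+0.0977)^3 = 89.9038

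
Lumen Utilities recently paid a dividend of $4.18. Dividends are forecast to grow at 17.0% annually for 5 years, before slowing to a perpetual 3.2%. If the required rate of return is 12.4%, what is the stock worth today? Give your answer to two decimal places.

Two-stage DDM. Project D₁…D_5 at 0.17, terminal growth 0.032, discount at r = 0.124.
D_1 = 4.8906
D_2 = 5.7220
D_3 = 6.6947
D_4 = 7.8328
D_5 = 9.1644
Terminal value at t=5: TV = D_6/(r−g) = 9.4577/(0.124−0.032) = 102.8010
P₀ = 4.8906/(1+0.124)^1 + 5.7220/(1+0.124)^2 + 6.6947/(1+0.124)^3 + 7.8328/(1+0.124)^4 + 9.1644/(1+0.124)^5 + 102.8010/(1+0.124)^5 = 80.9119

$80.91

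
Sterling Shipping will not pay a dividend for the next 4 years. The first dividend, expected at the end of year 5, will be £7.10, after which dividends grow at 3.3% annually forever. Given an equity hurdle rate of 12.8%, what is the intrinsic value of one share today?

Deferred-dividend DDM. At t=4 the remaining stream is a growing perpetuity with first payment D_5 = 7.10.
V_4 = D_5/(r−g) = 7.10/(0.128−0.033) = 74.7368
P₀ = V_4/(1+r)^4 = 74.7368/(1+0.128)^4 = 46.1635

£46.16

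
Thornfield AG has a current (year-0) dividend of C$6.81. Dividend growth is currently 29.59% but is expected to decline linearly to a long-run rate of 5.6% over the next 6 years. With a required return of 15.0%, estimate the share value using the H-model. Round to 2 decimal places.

C$128.64

H-model: P₀ = D₀[(1+g_L) + H(g_S−g_L)]/(r−g_L), with H = 6/2 = 3.
P₀ = 6.81 × [(1+0.056) + 3×(0.2959−0.056)] / (0.15−0.056)
   = 6.81 × 1.7757 / 0.094 = 128.6438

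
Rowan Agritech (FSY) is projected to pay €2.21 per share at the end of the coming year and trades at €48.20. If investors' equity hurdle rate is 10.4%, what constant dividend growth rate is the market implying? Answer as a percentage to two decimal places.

5.81%

From P₀ = D₁/(r − g), the implied growth is g = r − D₁/P₀.
g = 0.104 − 2.21/48.20 = 0.104 − 0.04585 = 0.05815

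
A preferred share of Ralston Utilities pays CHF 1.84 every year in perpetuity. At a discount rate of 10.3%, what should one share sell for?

CHF 17.86

Zero-growth DDM (perpetuity): P₀ = D/r = 1.84 / 0.103 = 17.8641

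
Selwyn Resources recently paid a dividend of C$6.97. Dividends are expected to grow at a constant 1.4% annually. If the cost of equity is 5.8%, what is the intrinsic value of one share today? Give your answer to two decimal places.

C$160.63

Gordon growth model: P₀ = D₁/(r − g). D₁ = 6.97 × (1 + 0.014) = 7.0676.
P₀ = 7.0676 / (0.058 − 0.014) = 7.0676 / 0.044 = 160.6268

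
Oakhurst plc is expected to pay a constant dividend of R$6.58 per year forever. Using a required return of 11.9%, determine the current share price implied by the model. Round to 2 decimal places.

Zero-growth DDM (perpetuity): P₀ = D/r = 6.58 / 0.119 = 55.2941

R$55.29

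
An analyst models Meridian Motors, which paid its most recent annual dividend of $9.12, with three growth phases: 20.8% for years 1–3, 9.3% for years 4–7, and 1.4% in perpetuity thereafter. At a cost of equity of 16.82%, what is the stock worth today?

$114.33

Three-stage DDM. Project D₁…D_7; terminal Gordon value at t=7 with g = 0.014; discount at r = 0.1682.
D_1 = 11.0170
D_2 = 13.3085
D_3 = 16.0767
D_4 = 17.5718
D_5 = 19.2060
D_6 = 20.9921
D_7 = 22.9444
TV_7 = 23.2656/(0.1682−0.014) = 150.8794
P₀ = Σ Dₜ/(1+r)ᵗ + TV_7/(1+r)^7 = 114.3342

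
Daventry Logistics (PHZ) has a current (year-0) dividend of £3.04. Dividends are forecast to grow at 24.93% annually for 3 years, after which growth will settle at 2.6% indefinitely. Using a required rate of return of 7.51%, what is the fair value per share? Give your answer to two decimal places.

Two-stage DDM. Project D₁…D_3 at 0.2493, terminal growth 0.026, discount at r = 0.0751.
D_1 = 3.7979
D_2 = 4.7447
D_3 = 5.9275
Terminal value at t=3: TV = D_4/(r−g) = 6.0816/(0.0751−0.026) = 123.8625
P₀ = 3.7979/(1+0.0751)^1 + 4.7447/(1+0.0751)^2 + 5.9275/(1+0.0751)^3 + 123.8625/(1+0.0751)^3 = 112.0842

£112.08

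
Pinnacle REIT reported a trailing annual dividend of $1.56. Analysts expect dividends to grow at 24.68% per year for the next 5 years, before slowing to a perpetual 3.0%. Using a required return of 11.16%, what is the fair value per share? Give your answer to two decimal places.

Two-stage DDM. Project D₁…D_5 at 0.2468, terminal growth 0.03, discount at r = 0.1116.
D_1 = 1.9450
D_2 = 2.4250
D_3 = 3.0235
D_4 = 3.7697
D_5 = 4.7001
Terminal value at t=5: TV = D_6/(r−g) = 4.8411/(0.1116−0.03) = 59.3274
P₀ = 1.9450/(1+0.1116)^1 + 2.4250/(1+0.1116)^2 + 3.0235/(1+0.1116)^3 + 3.7697/(1+0.1116)^4 + 4.7001/(1+0.1116)^5 + 59.3274/(1+0.1116)^5 = 46.1071

$46.11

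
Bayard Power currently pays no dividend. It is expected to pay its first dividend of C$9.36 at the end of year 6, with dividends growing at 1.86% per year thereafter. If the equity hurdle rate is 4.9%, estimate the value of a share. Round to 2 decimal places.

C$242.40

Deferred-dividend DDM. At t=5 the remaining stream is a growing perpetuity with first payment D_6 = 9.36.
V_5 = D_6/(r−g) = 9.36/(0.049−0.0186) = 307.8947
P₀ = V_5/(1+r)^5 = 307.8947/(1+0.049)^5 = 242.3957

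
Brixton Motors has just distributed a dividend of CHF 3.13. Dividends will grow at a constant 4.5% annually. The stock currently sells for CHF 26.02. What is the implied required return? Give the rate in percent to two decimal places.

Rearranging the constant-growth DDM: r = D₁/P₀ + g.
D₁ = 3.13 × (1 + 0.045) = 3.2708.
r = 3.2708 / 26.02 + 0.045 = 0.12571 + 0.045 = 0.17071

17.07%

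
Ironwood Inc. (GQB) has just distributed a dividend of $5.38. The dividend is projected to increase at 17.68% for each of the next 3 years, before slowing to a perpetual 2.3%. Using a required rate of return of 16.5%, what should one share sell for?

$56.42

Two-stage DDM. Project D₁…D_3 at 0.1768, terminal growth 0.023, discount at r = 0.165.
D_1 = 6.3312
D_2 = 7.4505
D_3 = 8.7678
Terminal value at t=3: TV = D_4/(r−g) = 8.9695/(0.165−0.023) = 63.1652
P₀ = 6.3312/(1+0.165)^1 + 7.4505/(1+0.165)^2 + 8.7678/(1+0.165)^3 + 63.1652/(1+0.165)^3 = 56.4176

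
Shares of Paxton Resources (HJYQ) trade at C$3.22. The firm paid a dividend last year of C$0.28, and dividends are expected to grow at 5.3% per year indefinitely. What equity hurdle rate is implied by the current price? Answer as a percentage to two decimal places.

14.46%

Rearranging the constant-growth DDM: r = D₁/P₀ + g.
D₁ = 0.28 × (1 + 0.053) = 0.2948.
r = 0.2948 / 3.22 + 0.053 = 0.09157 + 0.053 = 0.14457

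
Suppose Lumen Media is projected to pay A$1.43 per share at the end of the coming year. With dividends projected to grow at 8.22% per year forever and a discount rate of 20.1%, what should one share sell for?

A$12.04

Gordon growth model: P₀ = D₁/(r − g), with D₁ = 1.43 given directly.
P₀ = 1.4300 / (0.201 − 0.0822) = 1.4300 / 0.1188 = 12.0370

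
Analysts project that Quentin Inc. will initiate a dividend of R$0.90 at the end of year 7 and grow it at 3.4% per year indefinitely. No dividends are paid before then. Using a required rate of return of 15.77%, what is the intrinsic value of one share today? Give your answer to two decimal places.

R$3.02

Deferred-dividend DDM. At t=6 the remaining stream is a growing perpetuity with first payment D_7 = 0.90.
V_6 = D_7/(r−g) = 0.90/(0.1577−0.034) = 7.2757
P₀ = V_6/(1+r)^6 = 7.2757/(1+0.1577)^6 = 3.0220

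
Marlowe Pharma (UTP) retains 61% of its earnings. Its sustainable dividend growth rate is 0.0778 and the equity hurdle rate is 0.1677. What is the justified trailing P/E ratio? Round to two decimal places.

Payout ratio b = 1 − 0.61 = 0.39.
Justified trailing P/E = b(1+g)/(r−g) = 0.39×(1+0.0778)/(0.1677−0.0778) = 4.6757

4.68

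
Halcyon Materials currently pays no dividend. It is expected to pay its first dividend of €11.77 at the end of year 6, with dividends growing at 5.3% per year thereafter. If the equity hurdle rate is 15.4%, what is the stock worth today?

Deferred-dividend DDM. At t=5 the remaining stream is a growing perpetuity with first payment D_6 = 11.77.
V_5 = D_6/(r−g) = 11.77/(0.154−0.053) = 116.5347
P₀ = V_5/(1+r)^5 = 116.5347/(1+0.154)^5 = 56.9411

€56.94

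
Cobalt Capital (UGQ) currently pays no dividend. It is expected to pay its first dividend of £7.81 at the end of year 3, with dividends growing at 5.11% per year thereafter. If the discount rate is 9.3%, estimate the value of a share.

Deferred-dividend DDM. At t=2 the remaining stream is a growing perpetuity with first payment D_3 = 7.81.
V_2 = D_3/(r−g) = 7.81/(0.093−0.0511) = 186.3962
P₀ = V_2/(1+r)^2 = 186.3962/(1+0.093)^2 = 156.0259

£156.03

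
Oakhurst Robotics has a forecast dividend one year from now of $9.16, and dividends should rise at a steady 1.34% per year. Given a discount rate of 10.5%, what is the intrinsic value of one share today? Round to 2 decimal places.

Gordon growth model: P₀ = D₁/(r − g), with D₁ = 9.16 given directly.
P₀ = 9.1600 / (0.105 − 0.0134) = 9.1600 / 0.0916 = 100.0000

$100.00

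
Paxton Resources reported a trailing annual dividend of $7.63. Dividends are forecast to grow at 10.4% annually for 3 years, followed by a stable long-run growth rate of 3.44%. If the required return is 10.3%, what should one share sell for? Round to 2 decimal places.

Two-stage DDM. Project D₁…D_3 at 0.104, terminal growth 0.0344, discount at r = 0.103.
D_1 = 8.4235
D_2 = 9.2996
D_3 = 10.2667
Terminal value at t=3: TV = D_4/(r−g) = 10.6199/(0.103−0.0344) = 154.8090
P₀ = 8.4235/(1+0.103)^1 + 9.2996/(1+0.103)^2 + 10.2667/(1+0.103)^3 + 154.8090/(1+0.103)^3 = 138.2953

$138.30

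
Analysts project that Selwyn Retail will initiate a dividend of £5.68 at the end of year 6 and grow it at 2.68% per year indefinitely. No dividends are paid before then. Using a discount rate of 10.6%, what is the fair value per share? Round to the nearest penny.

£43.34

Deferred-dividend DDM. At t=5 the remaining stream is a growing perpetuity with first payment D_6 = 5.68.
V_5 = D_6/(r−g) = 5.68/(0.106−0.0268) = 71.7172
P₀ = V_5/(1+r)^5 = 71.7172/(1+0.106)^5 = 43.3359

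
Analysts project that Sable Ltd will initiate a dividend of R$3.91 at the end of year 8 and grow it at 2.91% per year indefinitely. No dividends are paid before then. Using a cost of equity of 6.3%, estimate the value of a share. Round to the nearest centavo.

R$75.20

Deferred-dividend DDM. At t=7 the remaining stream is a growing perpetuity with first payment D_8 = 3.91.
V_7 = D_8/(r−g) = 3.91/(0.063−0.0291) = 115.3392
P₀ = V_7/(1+r)^7 = 115.3392/(1+0.063)^7 = 75.2046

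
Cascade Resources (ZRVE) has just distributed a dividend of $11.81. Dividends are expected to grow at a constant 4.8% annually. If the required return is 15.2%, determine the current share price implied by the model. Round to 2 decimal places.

$119.01

Gordon growth model: P₀ = D₁/(r − g). D₁ = 11.81 × (1 + 0.048) = 12.3769.
P₀ = 12.3769 / (0.152 − 0.048) = 12.3769 / 0.104 = 119.0085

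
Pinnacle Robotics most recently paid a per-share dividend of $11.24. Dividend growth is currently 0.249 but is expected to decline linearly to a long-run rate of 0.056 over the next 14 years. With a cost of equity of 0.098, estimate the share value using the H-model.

H-model: P₀ = D₀[(1+g_L) + H(g_S−g_L)]/(r−g_L), with H = 14/2 = 7.
P₀ = 11.24 × [(1+0.056) + 7×(0.249−0.056)] / (0.098−0.056)
   = 11.24 × 2.4070 / 0.042 = 644.1590

$644.16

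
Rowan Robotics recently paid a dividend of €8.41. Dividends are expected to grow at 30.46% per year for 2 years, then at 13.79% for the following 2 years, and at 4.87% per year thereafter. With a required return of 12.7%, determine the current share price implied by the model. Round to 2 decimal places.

Three-stage DDM. Project D₁…D_4; terminal Gordon value at t=4 with g = 0.0487; discount at r = 0.127.
D_1 = 10.9717
D_2 = 14.3137
D_3 = 16.2875
D_4 = 18.5336
TV_4 = 19.4361/(0.127−0.0487) = 248.2267
P₀ = Σ Dₜ/(1+r)ᵗ + TV_4/(1+r)^4 = 197.7413

€197.74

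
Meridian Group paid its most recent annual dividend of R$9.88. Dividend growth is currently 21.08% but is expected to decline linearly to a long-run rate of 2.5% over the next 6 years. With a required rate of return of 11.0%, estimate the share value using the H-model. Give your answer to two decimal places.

R$183.93

H-model: P₀ = D₀[(1+g_L) + H(g_S−g_L)]/(r−g_L), with H = 6/2 = 3.
P₀ = 9.88 × [(1+0.025) + 3×(0.2108−0.025)] / (0.11−0.025)
   = 9.88 × 1.5824 / 0.085 = 183.9307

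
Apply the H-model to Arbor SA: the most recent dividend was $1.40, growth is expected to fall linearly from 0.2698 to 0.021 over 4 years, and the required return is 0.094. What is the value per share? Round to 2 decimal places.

$29.12

H-model: P₀ = D₀[(1+g_L) + H(g_S−g_L)]/(r−g_L), with H = 4/2 = 2.
P₀ = 1.40 × [(1+0.021) + 2×(0.2698−0.021)] / (0.094−0.021)
   = 1.40 × 1.5186 / 0.073 = 29.1238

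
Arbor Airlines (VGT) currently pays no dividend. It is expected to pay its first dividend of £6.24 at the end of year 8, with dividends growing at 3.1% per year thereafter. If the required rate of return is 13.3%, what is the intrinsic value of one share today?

£25.53

Deferred-dividend DDM. At t=7 the remaining stream is a growing perpetuity with first payment D_8 = 6.24.
V_7 = D_8/(r−g) = 6.24/(0.133−0.031) = 61.1765
P₀ = V_7/(1+r)^7 = 61.1765/(1+0.133)^7 = 25.5255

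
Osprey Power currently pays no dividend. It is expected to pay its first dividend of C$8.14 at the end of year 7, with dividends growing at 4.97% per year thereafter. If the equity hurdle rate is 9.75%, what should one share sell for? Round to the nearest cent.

C$97.45

Deferred-dividend DDM. At t=6 the remaining stream is a growing perpetuity with first payment D_7 = 8.14.
V_6 = D_7/(r−g) = 8.14/(0.0975−0.0497) = 170.2929
P₀ = V_6/(1+r)^6 = 170.2929/(1+0.0975)^6 = 97.4472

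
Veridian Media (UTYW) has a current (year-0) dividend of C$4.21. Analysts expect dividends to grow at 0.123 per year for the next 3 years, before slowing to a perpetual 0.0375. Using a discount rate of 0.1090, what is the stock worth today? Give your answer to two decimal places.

Two-stage DDM. Project D₁…D_3 at 0.123, terminal growth 0.0375, discount at r = 0.109.
D_1 = 4.7278
D_2 = 5.3094
D_3 = 5.9624
Terminal value at t=3: TV = D_4/(r−g) = 6.1860/(0.109−0.0375) = 86.5174
P₀ = 4.7278/(1+0.109)^1 + 5.3094/(1+0.109)^2 + 5.9624/(1+0.109)^3 + 86.5174/(1+0.109)^3 = 76.3836

C$76.38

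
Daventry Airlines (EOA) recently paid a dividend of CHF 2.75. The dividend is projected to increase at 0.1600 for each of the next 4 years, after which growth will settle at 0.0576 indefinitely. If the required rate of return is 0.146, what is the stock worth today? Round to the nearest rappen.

CHF 45.88

Two-stage DDM. Project D₁…D_4 at 0.16, terminal growth 0.0576, discount at r = 0.146.
D_1 = 3.1900
D_2 = 3.7004
D_3 = 4.2925
D_4 = 4.9793
Terminal value at t=4: TV = D_5/(r−g) = 5.2661/(0.146−0.0576) = 59.5709
P₀ = 3.1900/(1+0.146)^1 + 3.7004/(1+0.146)^2 + 4.2925/(1+0.146)^3 + 4.9793/(1+0.146)^4 + 59.5709/(1+0.146)^4 = 45.8779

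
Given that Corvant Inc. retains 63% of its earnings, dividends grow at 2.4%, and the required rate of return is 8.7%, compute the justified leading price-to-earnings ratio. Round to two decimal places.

5.87

Payout ratio b = 1 − 0.63 = 0.37.
Justified leading P/E = b/(r−g) = 0.37/(0.087−0.024) = 5.8730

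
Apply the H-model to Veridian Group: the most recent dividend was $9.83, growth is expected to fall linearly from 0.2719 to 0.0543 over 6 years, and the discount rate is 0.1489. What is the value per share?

H-model: P₀ = D₀[(1+g_L) + H(g_S−g_L)]/(r−g_L), with H = 6/2 = 3.
P₀ = 9.83 × [(1+0.0543) + 3×(0.2719−0.0543)] / (0.1489−0.0543)
   = 9.83 × 1.7071 / 0.0946 = 177.3868

$177.39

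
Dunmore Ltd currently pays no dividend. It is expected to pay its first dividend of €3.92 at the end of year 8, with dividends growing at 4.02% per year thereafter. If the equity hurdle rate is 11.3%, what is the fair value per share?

€25.45

Deferred-dividend DDM. At t=7 the remaining stream is a growing perpetuity with first payment D_8 = 3.92.
V_7 = D_8/(r−g) = 3.92/(0.113−0.0402) = 53.8462
P₀ = V_7/(1+r)^7 = 53.8462/(1+0.113)^7 = 25.4500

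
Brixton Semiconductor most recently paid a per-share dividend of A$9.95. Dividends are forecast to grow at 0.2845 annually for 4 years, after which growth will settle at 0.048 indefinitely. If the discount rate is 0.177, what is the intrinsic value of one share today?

A$164.42

Two-stage DDM. Project D₁…D_4 at 0.2845, terminal growth 0.048, discount at r = 0.177.
D_1 = 12.7808
D_2 = 16.4169
D_3 = 21.0875
D_4 = 27.0869
Terminal value at t=4: TV = D_5/(r−g) = 28.3871/(0.177−0.048) = 220.0549
P₀ = 12.7808/(1+0.177)^1 + 16.4169/(1+0.177)^2 + 21.0875/(1+0.177)^3 + 27.0869/(1+0.177)^4 + 220.0549/(1+0.177)^4 = 164.4198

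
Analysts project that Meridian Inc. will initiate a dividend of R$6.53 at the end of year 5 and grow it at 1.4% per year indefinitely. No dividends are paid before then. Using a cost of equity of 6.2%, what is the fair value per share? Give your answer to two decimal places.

Deferred-dividend DDM. At t=4 the remaining stream is a growing perpetuity with first payment D_5 = 6.53.
V_4 = D_5/(r−g) = 6.53/(0.062−0.014) = 136.0417
P₀ = V_4/(1+r)^4 = 136.0417/(1+0.062)^4 = 106.9483

R$106.95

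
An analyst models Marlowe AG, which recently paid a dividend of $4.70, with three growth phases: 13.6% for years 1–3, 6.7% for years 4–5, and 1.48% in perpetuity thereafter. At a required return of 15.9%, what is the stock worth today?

Three-stage DDM. Project D₁…D_5; terminal Gordon value at t=5 with g = 0.0148; discount at r = 0.159.
D_1 = 5.3392
D_2 = 6.0653
D_3 = 6.8902
D_4 = 7.3519
D_5 = 7.8444
TV_5 = 7.9605/(0.159−0.0148) = 55.2048
P₀ = Σ Dₜ/(1+r)ᵗ + TV_5/(1+r)^5 = 47.7704

$47.77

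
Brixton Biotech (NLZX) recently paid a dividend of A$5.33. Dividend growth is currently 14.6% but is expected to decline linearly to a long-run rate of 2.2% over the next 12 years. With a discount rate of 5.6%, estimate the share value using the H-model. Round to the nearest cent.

A$276.85

H-model: P₀ = D₀[(1+g_L) + H(g_S−g_L)]/(r−g_L), with H = 12/2 = 6.
P₀ = 5.33 × [(1+0.022) + 6×(0.146−0.022)] / (0.056−0.022)
   = 5.33 × 1.7660 / 0.034 = 276.8465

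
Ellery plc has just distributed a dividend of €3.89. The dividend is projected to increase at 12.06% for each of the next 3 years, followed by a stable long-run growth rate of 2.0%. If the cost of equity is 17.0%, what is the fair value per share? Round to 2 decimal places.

Two-stage DDM. Project D₁…D_3 at 0.1206, terminal growth 0.02, discount at r = 0.17.
D_1 = 4.3591
D_2 = 4.8848
D_3 = 5.4740
Terminal value at t=3: TV = D_4/(r−g) = 5.5834/(0.17−0.02) = 37.2229
P₀ = 4.3591/(1+0.17)^1 + 4.8848/(1+0.17)^2 + 5.4740/(1+0.17)^3 + 37.2229/(1+0.17)^3 = 33.9529

€33.95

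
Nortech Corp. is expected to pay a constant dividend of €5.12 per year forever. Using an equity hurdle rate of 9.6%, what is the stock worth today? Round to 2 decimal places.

€53.33

Zero-growth DDM (perpetuity): P₀ = D/r = 5.12 / 0.096 = 53.3333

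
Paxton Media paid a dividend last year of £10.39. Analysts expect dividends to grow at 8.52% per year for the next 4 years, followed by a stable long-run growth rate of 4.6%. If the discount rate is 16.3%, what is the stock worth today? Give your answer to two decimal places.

Two-stage DDM. Project D₁…D_4 at 0.0852, terminal growth 0.046, discount at r = 0.163.
D_1 = 11.2752
D_2 = 12.2359
D_3 = 13.2784
D_4 = 14.4097
Terminal value at t=4: TV = D_5/(r−g) = 15.0725/(0.163−0.046) = 128.8251
P₀ = 11.2752/(1+0.163)^1 + 12.2359/(1+0.163)^2 + 13.2784/(1+0.163)^3 + 14.4097/(1+0.163)^4 + 128.8251/(1+0.163)^4 = 105.4768

£105.48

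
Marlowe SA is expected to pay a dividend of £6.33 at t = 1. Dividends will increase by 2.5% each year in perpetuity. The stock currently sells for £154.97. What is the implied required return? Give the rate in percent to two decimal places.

Rearranging the constant-growth DDM: r = D₁/P₀ + g.
r = 6.3300 / 154.97 + 0.025 = 0.04085 + 0.025 = 0.06585

6.58%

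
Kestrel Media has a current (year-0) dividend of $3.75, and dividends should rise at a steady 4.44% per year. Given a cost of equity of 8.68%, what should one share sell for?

$92.37

Gordon growth model: P₀ = D₁/(r − g). D₁ = 3.75 × (1 + 0.0444) = 3.9165.
P₀ = 3.9165 / (0.0868 − 0.0444) = 3.9165 / 0.0424 = 92.3703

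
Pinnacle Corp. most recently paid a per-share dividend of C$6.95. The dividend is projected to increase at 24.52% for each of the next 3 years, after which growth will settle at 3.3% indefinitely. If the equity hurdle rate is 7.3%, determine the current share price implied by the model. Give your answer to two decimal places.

C$308.79

Two-stage DDM. Project D₁…D_3 at 0.2452, terminal growth 0.033, discount at r = 0.073.
D_1 = 8.6541
D_2 = 10.7761
D_3 = 13.4184
Terminal value at t=3: TV = D_4/(r−g) = 13.8613/(0.073−0.033) = 346.5313
P₀ = 8.6541/(1+0.073)^1 + 10.7761/(1+0.073)^2 + 13.4184/(1+0.073)^3 + 346.5313/(1+0.073)^3 = 308.7937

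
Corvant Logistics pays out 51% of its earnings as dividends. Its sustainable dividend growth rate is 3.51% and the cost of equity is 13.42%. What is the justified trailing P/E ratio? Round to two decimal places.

5.33

Justified trailing P/E = b(1+g)/(r−g) = 0.51×(1+0.0351)/(0.1342−0.0351) = 5.3270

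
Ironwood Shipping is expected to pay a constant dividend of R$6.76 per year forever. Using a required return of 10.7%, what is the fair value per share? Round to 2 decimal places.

Zero-growth DDM (perpetuity): P₀ = D/r = 6.76 / 0.107 = 63.1776

R$63.18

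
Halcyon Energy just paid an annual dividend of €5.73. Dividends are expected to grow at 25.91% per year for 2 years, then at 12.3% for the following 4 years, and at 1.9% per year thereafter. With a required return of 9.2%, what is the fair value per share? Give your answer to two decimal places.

€165.86

Three-stage DDM. Project D₁…D_6; terminal Gordon value at t=6 with g = 0.019; discount at r = 0.092.
D_1 = 7.2146
D_2 = 9.0840
D_3 = 10.2013
D_4 = 11.4560
D_5 = 12.8651
D_6 = 14.4475
TV_6 = 14.7220/(0.092−0.019) = 201.6719
P₀ = Σ Dₜ/(1+r)ᵗ + TV_6/(1+r)^6 = 165.8556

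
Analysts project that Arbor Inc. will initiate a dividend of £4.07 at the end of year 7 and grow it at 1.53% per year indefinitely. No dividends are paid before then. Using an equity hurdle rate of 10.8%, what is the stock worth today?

£23.73

Deferred-dividend DDM. At t=6 the remaining stream is a growing perpetuity with first payment D_7 = 4.07.
V_6 = D_7/(r−g) = 4.07/(0.108−0.0153) = 43.9051
P₀ = V_6/(1+r)^6 = 43.9051/(1+0.108)^6 = 23.7288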